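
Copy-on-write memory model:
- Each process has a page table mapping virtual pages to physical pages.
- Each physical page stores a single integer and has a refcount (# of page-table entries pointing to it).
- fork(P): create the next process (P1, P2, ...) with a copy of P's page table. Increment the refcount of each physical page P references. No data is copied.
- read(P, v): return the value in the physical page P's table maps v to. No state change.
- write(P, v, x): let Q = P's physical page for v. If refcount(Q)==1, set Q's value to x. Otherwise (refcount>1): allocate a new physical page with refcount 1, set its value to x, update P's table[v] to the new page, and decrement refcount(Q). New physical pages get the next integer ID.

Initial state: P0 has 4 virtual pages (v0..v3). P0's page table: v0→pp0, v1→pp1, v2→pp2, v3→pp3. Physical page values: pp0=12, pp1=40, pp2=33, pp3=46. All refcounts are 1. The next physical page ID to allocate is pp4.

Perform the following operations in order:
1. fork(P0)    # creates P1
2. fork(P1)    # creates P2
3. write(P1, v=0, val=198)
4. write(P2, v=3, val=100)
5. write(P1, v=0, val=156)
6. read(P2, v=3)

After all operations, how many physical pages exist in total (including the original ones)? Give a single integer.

Answer: 6

Derivation:
Op 1: fork(P0) -> P1. 4 ppages; refcounts: pp0:2 pp1:2 pp2:2 pp3:2
Op 2: fork(P1) -> P2. 4 ppages; refcounts: pp0:3 pp1:3 pp2:3 pp3:3
Op 3: write(P1, v0, 198). refcount(pp0)=3>1 -> COPY to pp4. 5 ppages; refcounts: pp0:2 pp1:3 pp2:3 pp3:3 pp4:1
Op 4: write(P2, v3, 100). refcount(pp3)=3>1 -> COPY to pp5. 6 ppages; refcounts: pp0:2 pp1:3 pp2:3 pp3:2 pp4:1 pp5:1
Op 5: write(P1, v0, 156). refcount(pp4)=1 -> write in place. 6 ppages; refcounts: pp0:2 pp1:3 pp2:3 pp3:2 pp4:1 pp5:1
Op 6: read(P2, v3) -> 100. No state change.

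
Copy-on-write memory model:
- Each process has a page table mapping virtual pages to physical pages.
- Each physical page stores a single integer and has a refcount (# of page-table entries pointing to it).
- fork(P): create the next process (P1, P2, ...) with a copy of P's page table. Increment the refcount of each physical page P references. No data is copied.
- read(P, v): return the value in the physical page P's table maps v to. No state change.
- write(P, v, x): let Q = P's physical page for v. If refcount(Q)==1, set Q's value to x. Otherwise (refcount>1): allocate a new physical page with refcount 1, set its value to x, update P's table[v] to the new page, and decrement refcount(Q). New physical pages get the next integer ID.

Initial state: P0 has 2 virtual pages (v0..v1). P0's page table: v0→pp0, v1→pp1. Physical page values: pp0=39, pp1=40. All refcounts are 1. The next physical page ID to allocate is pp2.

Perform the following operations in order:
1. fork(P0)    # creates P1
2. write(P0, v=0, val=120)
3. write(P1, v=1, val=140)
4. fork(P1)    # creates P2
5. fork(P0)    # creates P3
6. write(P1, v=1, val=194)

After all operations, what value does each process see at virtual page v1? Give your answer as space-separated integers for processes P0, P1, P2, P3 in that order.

Answer: 40 194 140 40

Derivation:
Op 1: fork(P0) -> P1. 2 ppages; refcounts: pp0:2 pp1:2
Op 2: write(P0, v0, 120). refcount(pp0)=2>1 -> COPY to pp2. 3 ppages; refcounts: pp0:1 pp1:2 pp2:1
Op 3: write(P1, v1, 140). refcount(pp1)=2>1 -> COPY to pp3. 4 ppages; refcounts: pp0:1 pp1:1 pp2:1 pp3:1
Op 4: fork(P1) -> P2. 4 ppages; refcounts: pp0:2 pp1:1 pp2:1 pp3:2
Op 5: fork(P0) -> P3. 4 ppages; refcounts: pp0:2 pp1:2 pp2:2 pp3:2
Op 6: write(P1, v1, 194). refcount(pp3)=2>1 -> COPY to pp4. 5 ppages; refcounts: pp0:2 pp1:2 pp2:2 pp3:1 pp4:1
P0: v1 -> pp1 = 40
P1: v1 -> pp4 = 194
P2: v1 -> pp3 = 140
P3: v1 -> pp1 = 40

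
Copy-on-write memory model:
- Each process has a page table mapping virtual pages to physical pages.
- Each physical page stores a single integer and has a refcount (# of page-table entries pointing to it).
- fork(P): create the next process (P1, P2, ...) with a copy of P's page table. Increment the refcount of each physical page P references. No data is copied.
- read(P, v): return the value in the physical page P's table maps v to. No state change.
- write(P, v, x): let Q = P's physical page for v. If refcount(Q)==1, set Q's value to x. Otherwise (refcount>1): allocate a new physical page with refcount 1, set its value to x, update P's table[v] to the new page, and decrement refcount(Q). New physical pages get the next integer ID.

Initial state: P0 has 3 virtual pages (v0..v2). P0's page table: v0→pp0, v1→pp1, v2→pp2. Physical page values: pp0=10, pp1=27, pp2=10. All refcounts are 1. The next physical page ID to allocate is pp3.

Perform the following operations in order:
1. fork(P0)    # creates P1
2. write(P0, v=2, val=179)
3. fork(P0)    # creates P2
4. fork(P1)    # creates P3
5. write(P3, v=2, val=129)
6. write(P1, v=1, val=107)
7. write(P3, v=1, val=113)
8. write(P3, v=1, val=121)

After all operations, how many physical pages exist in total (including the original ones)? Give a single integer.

Answer: 7

Derivation:
Op 1: fork(P0) -> P1. 3 ppages; refcounts: pp0:2 pp1:2 pp2:2
Op 2: write(P0, v2, 179). refcount(pp2)=2>1 -> COPY to pp3. 4 ppages; refcounts: pp0:2 pp1:2 pp2:1 pp3:1
Op 3: fork(P0) -> P2. 4 ppages; refcounts: pp0:3 pp1:3 pp2:1 pp3:2
Op 4: fork(P1) -> P3. 4 ppages; refcounts: pp0:4 pp1:4 pp2:2 pp3:2
Op 5: write(P3, v2, 129). refcount(pp2)=2>1 -> COPY to pp4. 5 ppages; refcounts: pp0:4 pp1:4 pp2:1 pp3:2 pp4:1
Op 6: write(P1, v1, 107). refcount(pp1)=4>1 -> COPY to pp5. 6 ppages; refcounts: pp0:4 pp1:3 pp2:1 pp3:2 pp4:1 pp5:1
Op 7: write(P3, v1, 113). refcount(pp1)=3>1 -> COPY to pp6. 7 ppages; refcounts: pp0:4 pp1:2 pp2:1 pp3:2 pp4:1 pp5:1 pp6:1
Op 8: write(P3, v1, 121). refcount(pp6)=1 -> write in place. 7 ppages; refcounts: pp0:4 pp1:2 pp2:1 pp3:2 pp4:1 pp5:1 pp6:1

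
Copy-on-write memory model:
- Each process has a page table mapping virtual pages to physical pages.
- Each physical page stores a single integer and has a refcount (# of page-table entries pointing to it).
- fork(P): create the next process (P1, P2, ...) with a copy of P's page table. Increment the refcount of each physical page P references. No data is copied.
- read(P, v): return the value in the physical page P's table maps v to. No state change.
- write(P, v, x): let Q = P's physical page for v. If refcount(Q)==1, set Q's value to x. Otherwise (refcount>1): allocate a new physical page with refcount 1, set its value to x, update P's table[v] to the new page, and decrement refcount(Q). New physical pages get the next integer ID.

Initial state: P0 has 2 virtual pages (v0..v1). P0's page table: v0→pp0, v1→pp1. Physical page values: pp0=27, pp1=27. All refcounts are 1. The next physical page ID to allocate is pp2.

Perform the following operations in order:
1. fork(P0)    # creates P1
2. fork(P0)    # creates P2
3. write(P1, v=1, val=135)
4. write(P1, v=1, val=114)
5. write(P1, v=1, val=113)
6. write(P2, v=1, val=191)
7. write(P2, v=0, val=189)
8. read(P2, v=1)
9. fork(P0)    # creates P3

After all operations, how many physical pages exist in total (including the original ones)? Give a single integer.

Answer: 5

Derivation:
Op 1: fork(P0) -> P1. 2 ppages; refcounts: pp0:2 pp1:2
Op 2: fork(P0) -> P2. 2 ppages; refcounts: pp0:3 pp1:3
Op 3: write(P1, v1, 135). refcount(pp1)=3>1 -> COPY to pp2. 3 ppages; refcounts: pp0:3 pp1:2 pp2:1
Op 4: write(P1, v1, 114). refcount(pp2)=1 -> write in place. 3 ppages; refcounts: pp0:3 pp1:2 pp2:1
Op 5: write(P1, v1, 113). refcount(pp2)=1 -> write in place. 3 ppages; refcounts: pp0:3 pp1:2 pp2:1
Op 6: write(P2, v1, 191). refcount(pp1)=2>1 -> COPY to pp3. 4 ppages; refcounts: pp0:3 pp1:1 pp2:1 pp3:1
Op 7: write(P2, v0, 189). refcount(pp0)=3>1 -> COPY to pp4. 5 ppages; refcounts: pp0:2 pp1:1 pp2:1 pp3:1 pp4:1
Op 8: read(P2, v1) -> 191. No state change.
Op 9: fork(P0) -> P3. 5 ppages; refcounts: pp0:3 pp1:2 pp2:1 pp3:1 pp4:1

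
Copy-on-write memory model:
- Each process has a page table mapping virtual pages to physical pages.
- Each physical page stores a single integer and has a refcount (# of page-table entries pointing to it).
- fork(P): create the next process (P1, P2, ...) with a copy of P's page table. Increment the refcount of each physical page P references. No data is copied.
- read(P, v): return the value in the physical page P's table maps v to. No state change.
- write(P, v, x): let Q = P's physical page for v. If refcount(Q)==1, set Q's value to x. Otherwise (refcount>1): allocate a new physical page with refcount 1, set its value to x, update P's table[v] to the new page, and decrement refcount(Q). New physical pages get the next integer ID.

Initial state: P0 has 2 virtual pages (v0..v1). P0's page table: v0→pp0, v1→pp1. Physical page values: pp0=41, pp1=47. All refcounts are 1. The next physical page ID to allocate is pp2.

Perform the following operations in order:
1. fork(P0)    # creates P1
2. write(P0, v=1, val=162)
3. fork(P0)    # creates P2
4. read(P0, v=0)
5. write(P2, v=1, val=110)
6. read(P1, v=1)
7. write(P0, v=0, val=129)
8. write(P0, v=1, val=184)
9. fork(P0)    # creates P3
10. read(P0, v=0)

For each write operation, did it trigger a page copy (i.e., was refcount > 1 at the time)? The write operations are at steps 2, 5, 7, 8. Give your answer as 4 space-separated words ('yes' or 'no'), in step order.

Op 1: fork(P0) -> P1. 2 ppages; refcounts: pp0:2 pp1:2
Op 2: write(P0, v1, 162). refcount(pp1)=2>1 -> COPY to pp2. 3 ppages; refcounts: pp0:2 pp1:1 pp2:1
Op 3: fork(P0) -> P2. 3 ppages; refcounts: pp0:3 pp1:1 pp2:2
Op 4: read(P0, v0) -> 41. No state change.
Op 5: write(P2, v1, 110). refcount(pp2)=2>1 -> COPY to pp3. 4 ppages; refcounts: pp0:3 pp1:1 pp2:1 pp3:1
Op 6: read(P1, v1) -> 47. No state change.
Op 7: write(P0, v0, 129). refcount(pp0)=3>1 -> COPY to pp4. 5 ppages; refcounts: pp0:2 pp1:1 pp2:1 pp3:1 pp4:1
Op 8: write(P0, v1, 184). refcount(pp2)=1 -> write in place. 5 ppages; refcounts: pp0:2 pp1:1 pp2:1 pp3:1 pp4:1
Op 9: fork(P0) -> P3. 5 ppages; refcounts: pp0:2 pp1:1 pp2:2 pp3:1 pp4:2
Op 10: read(P0, v0) -> 129. No state change.

yes yes yes no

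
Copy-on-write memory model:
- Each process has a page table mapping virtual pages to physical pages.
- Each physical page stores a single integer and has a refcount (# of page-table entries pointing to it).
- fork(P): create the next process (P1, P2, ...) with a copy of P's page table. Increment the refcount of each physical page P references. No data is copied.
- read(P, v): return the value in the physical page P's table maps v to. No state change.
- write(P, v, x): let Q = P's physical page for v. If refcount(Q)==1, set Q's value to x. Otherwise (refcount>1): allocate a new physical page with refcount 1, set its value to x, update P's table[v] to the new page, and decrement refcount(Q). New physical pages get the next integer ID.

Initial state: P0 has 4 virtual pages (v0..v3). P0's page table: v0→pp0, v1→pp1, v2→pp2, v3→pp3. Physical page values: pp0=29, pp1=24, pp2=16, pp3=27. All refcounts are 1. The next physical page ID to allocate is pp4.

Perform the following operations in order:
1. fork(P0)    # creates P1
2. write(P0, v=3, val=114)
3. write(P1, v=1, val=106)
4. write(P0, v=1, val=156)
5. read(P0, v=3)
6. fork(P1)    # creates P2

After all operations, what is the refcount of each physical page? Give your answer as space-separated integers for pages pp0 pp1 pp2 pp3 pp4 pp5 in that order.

Op 1: fork(P0) -> P1. 4 ppages; refcounts: pp0:2 pp1:2 pp2:2 pp3:2
Op 2: write(P0, v3, 114). refcount(pp3)=2>1 -> COPY to pp4. 5 ppages; refcounts: pp0:2 pp1:2 pp2:2 pp3:1 pp4:1
Op 3: write(P1, v1, 106). refcount(pp1)=2>1 -> COPY to pp5. 6 ppages; refcounts: pp0:2 pp1:1 pp2:2 pp3:1 pp4:1 pp5:1
Op 4: write(P0, v1, 156). refcount(pp1)=1 -> write in place. 6 ppages; refcounts: pp0:2 pp1:1 pp2:2 pp3:1 pp4:1 pp5:1
Op 5: read(P0, v3) -> 114. No state change.
Op 6: fork(P1) -> P2. 6 ppages; refcounts: pp0:3 pp1:1 pp2:3 pp3:2 pp4:1 pp5:2

Answer: 3 1 3 2 1 2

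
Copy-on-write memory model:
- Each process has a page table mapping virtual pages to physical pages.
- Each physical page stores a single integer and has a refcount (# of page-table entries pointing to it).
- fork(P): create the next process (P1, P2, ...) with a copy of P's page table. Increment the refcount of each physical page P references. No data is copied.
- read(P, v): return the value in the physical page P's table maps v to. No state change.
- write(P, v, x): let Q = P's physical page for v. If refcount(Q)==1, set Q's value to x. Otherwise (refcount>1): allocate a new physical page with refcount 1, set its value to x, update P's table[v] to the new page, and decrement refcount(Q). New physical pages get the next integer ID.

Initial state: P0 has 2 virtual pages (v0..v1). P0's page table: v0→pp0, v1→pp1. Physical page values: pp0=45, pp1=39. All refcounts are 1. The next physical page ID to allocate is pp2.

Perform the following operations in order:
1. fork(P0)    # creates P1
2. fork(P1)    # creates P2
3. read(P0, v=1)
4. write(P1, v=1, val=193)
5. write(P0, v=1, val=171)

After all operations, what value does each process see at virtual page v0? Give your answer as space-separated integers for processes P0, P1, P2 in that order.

Answer: 45 45 45

Derivation:
Op 1: fork(P0) -> P1. 2 ppages; refcounts: pp0:2 pp1:2
Op 2: fork(P1) -> P2. 2 ppages; refcounts: pp0:3 pp1:3
Op 3: read(P0, v1) -> 39. No state change.
Op 4: write(P1, v1, 193). refcount(pp1)=3>1 -> COPY to pp2. 3 ppages; refcounts: pp0:3 pp1:2 pp2:1
Op 5: write(P0, v1, 171). refcount(pp1)=2>1 -> COPY to pp3. 4 ppages; refcounts: pp0:3 pp1:1 pp2:1 pp3:1
P0: v0 -> pp0 = 45
P1: v0 -> pp0 = 45
P2: v0 -> pp0 = 45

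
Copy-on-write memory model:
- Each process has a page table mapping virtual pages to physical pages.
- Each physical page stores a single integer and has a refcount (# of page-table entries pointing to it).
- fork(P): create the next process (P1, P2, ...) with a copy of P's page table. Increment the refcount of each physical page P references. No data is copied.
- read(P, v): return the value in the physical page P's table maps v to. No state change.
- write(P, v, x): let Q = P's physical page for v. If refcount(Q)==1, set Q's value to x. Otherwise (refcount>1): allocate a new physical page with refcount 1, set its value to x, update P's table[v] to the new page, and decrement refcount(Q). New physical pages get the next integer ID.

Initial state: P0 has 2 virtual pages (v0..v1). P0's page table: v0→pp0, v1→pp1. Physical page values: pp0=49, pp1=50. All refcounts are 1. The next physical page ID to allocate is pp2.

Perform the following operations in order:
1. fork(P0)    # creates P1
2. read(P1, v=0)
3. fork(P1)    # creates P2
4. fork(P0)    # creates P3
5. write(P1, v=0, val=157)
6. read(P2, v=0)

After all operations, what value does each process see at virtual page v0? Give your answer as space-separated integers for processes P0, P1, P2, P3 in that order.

Op 1: fork(P0) -> P1. 2 ppages; refcounts: pp0:2 pp1:2
Op 2: read(P1, v0) -> 49. No state change.
Op 3: fork(P1) -> P2. 2 ppages; refcounts: pp0:3 pp1:3
Op 4: fork(P0) -> P3. 2 ppages; refcounts: pp0:4 pp1:4
Op 5: write(P1, v0, 157). refcount(pp0)=4>1 -> COPY to pp2. 3 ppages; refcounts: pp0:3 pp1:4 pp2:1
Op 6: read(P2, v0) -> 49. No state change.
P0: v0 -> pp0 = 49
P1: v0 -> pp2 = 157
P2: v0 -> pp0 = 49
P3: v0 -> pp0 = 49

Answer: 49 157 49 49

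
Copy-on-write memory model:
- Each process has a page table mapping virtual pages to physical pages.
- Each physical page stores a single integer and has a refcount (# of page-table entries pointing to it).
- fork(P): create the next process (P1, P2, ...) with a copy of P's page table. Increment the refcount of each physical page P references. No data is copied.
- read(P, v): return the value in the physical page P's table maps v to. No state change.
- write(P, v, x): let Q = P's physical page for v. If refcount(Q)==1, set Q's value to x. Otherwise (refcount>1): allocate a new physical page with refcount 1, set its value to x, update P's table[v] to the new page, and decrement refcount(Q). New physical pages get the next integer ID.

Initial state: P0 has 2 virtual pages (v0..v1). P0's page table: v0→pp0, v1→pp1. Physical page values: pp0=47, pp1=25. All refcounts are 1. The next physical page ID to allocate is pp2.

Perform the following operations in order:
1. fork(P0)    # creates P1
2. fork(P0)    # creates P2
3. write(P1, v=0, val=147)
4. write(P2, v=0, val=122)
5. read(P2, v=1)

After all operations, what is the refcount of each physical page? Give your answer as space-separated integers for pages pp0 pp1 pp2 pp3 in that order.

Answer: 1 3 1 1

Derivation:
Op 1: fork(P0) -> P1. 2 ppages; refcounts: pp0:2 pp1:2
Op 2: fork(P0) -> P2. 2 ppages; refcounts: pp0:3 pp1:3
Op 3: write(P1, v0, 147). refcount(pp0)=3>1 -> COPY to pp2. 3 ppages; refcounts: pp0:2 pp1:3 pp2:1
Op 4: write(P2, v0, 122). refcount(pp0)=2>1 -> COPY to pp3. 4 ppages; refcounts: pp0:1 pp1:3 pp2:1 pp3:1
Op 5: read(P2, v1) -> 25. No state change.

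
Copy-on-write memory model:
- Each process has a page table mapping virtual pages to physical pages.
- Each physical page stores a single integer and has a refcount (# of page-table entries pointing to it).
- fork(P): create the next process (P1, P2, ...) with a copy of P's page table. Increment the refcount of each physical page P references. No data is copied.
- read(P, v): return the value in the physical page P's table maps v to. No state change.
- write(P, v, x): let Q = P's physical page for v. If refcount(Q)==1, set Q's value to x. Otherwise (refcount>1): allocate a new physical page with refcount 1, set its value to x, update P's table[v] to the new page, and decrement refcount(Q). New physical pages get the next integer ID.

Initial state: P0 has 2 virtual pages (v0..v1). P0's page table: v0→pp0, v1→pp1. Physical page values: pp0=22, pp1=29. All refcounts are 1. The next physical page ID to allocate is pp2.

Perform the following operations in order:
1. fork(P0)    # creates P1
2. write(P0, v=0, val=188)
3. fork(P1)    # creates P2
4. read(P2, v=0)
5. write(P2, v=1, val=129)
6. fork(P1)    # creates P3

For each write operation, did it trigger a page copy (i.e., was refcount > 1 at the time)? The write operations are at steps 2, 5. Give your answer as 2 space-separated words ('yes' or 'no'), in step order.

Op 1: fork(P0) -> P1. 2 ppages; refcounts: pp0:2 pp1:2
Op 2: write(P0, v0, 188). refcount(pp0)=2>1 -> COPY to pp2. 3 ppages; refcounts: pp0:1 pp1:2 pp2:1
Op 3: fork(P1) -> P2. 3 ppages; refcounts: pp0:2 pp1:3 pp2:1
Op 4: read(P2, v0) -> 22. No state change.
Op 5: write(P2, v1, 129). refcount(pp1)=3>1 -> COPY to pp3. 4 ppages; refcounts: pp0:2 pp1:2 pp2:1 pp3:1
Op 6: fork(P1) -> P3. 4 ppages; refcounts: pp0:3 pp1:3 pp2:1 pp3:1

yes yes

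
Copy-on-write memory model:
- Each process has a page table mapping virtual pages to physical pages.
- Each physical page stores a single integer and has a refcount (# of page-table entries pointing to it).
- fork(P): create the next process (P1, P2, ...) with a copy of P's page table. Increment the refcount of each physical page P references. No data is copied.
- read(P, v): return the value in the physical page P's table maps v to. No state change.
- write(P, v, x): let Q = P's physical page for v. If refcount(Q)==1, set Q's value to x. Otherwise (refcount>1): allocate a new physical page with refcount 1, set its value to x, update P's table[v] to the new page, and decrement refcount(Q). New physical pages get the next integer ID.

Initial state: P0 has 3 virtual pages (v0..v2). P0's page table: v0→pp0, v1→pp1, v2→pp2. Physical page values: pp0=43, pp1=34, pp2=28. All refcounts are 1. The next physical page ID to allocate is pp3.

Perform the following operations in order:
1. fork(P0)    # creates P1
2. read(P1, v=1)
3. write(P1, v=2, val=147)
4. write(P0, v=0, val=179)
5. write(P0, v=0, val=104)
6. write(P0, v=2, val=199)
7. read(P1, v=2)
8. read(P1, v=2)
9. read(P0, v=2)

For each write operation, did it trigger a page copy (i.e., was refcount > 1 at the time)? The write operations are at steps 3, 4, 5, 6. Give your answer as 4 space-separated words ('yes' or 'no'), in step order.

Op 1: fork(P0) -> P1. 3 ppages; refcounts: pp0:2 pp1:2 pp2:2
Op 2: read(P1, v1) -> 34. No state change.
Op 3: write(P1, v2, 147). refcount(pp2)=2>1 -> COPY to pp3. 4 ppages; refcounts: pp0:2 pp1:2 pp2:1 pp3:1
Op 4: write(P0, v0, 179). refcount(pp0)=2>1 -> COPY to pp4. 5 ppages; refcounts: pp0:1 pp1:2 pp2:1 pp3:1 pp4:1
Op 5: write(P0, v0, 104). refcount(pp4)=1 -> write in place. 5 ppages; refcounts: pp0:1 pp1:2 pp2:1 pp3:1 pp4:1
Op 6: write(P0, v2, 199). refcount(pp2)=1 -> write in place. 5 ppages; refcounts: pp0:1 pp1:2 pp2:1 pp3:1 pp4:1
Op 7: read(P1, v2) -> 147. No state change.
Op 8: read(P1, v2) -> 147. No state change.
Op 9: read(P0, v2) -> 199. No state change.

yes yes no no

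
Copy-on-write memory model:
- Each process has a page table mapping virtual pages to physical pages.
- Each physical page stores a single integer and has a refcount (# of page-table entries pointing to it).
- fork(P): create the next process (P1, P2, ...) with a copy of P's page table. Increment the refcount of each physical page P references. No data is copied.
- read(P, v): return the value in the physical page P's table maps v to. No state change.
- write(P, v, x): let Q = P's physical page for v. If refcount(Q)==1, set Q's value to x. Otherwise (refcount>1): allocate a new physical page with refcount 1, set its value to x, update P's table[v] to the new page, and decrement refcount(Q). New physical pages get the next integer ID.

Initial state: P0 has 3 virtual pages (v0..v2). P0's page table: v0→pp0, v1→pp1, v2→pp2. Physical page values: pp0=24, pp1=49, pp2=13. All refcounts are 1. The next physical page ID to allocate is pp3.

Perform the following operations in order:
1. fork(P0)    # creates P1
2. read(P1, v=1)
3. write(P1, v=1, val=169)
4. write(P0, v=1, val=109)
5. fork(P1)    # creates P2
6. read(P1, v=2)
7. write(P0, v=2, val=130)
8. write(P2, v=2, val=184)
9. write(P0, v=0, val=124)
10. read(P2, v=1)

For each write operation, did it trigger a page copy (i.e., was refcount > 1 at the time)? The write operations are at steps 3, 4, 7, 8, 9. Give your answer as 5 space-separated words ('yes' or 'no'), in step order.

Op 1: fork(P0) -> P1. 3 ppages; refcounts: pp0:2 pp1:2 pp2:2
Op 2: read(P1, v1) -> 49. No state change.
Op 3: write(P1, v1, 169). refcount(pp1)=2>1 -> COPY to pp3. 4 ppages; refcounts: pp0:2 pp1:1 pp2:2 pp3:1
Op 4: write(P0, v1, 109). refcount(pp1)=1 -> write in place. 4 ppages; refcounts: pp0:2 pp1:1 pp2:2 pp3:1
Op 5: fork(P1) -> P2. 4 ppages; refcounts: pp0:3 pp1:1 pp2:3 pp3:2
Op 6: read(P1, v2) -> 13. No state change.
Op 7: write(P0, v2, 130). refcount(pp2)=3>1 -> COPY to pp4. 5 ppages; refcounts: pp0:3 pp1:1 pp2:2 pp3:2 pp4:1
Op 8: write(P2, v2, 184). refcount(pp2)=2>1 -> COPY to pp5. 6 ppages; refcounts: pp0:3 pp1:1 pp2:1 pp3:2 pp4:1 pp5:1
Op 9: write(P0, v0, 124). refcount(pp0)=3>1 -> COPY to pp6. 7 ppages; refcounts: pp0:2 pp1:1 pp2:1 pp3:2 pp4:1 pp5:1 pp6:1
Op 10: read(P2, v1) -> 169. No state change.

yes no yes yes yes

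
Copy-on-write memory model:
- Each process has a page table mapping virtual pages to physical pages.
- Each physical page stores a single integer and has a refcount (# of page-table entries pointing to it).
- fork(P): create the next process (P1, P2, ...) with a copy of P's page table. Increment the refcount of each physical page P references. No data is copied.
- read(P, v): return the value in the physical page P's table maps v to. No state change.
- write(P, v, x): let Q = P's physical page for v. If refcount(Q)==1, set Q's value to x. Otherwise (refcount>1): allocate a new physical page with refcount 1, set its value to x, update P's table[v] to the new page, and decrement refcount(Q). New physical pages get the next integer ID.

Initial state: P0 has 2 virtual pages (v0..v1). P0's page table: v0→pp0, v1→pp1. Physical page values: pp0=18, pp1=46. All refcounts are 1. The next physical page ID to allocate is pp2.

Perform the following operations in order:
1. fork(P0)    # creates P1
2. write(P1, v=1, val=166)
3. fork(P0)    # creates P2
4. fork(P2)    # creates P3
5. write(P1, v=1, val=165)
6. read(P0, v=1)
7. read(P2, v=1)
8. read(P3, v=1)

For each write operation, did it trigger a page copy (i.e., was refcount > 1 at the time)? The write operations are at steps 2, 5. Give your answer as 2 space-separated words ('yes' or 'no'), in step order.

Op 1: fork(P0) -> P1. 2 ppages; refcounts: pp0:2 pp1:2
Op 2: write(P1, v1, 166). refcount(pp1)=2>1 -> COPY to pp2. 3 ppages; refcounts: pp0:2 pp1:1 pp2:1
Op 3: fork(P0) -> P2. 3 ppages; refcounts: pp0:3 pp1:2 pp2:1
Op 4: fork(P2) -> P3. 3 ppages; refcounts: pp0:4 pp1:3 pp2:1
Op 5: write(P1, v1, 165). refcount(pp2)=1 -> write in place. 3 ppages; refcounts: pp0:4 pp1:3 pp2:1
Op 6: read(P0, v1) -> 46. No state change.
Op 7: read(P2, v1) -> 46. No state change.
Op 8: read(P3, v1) -> 46. No state change.

yes no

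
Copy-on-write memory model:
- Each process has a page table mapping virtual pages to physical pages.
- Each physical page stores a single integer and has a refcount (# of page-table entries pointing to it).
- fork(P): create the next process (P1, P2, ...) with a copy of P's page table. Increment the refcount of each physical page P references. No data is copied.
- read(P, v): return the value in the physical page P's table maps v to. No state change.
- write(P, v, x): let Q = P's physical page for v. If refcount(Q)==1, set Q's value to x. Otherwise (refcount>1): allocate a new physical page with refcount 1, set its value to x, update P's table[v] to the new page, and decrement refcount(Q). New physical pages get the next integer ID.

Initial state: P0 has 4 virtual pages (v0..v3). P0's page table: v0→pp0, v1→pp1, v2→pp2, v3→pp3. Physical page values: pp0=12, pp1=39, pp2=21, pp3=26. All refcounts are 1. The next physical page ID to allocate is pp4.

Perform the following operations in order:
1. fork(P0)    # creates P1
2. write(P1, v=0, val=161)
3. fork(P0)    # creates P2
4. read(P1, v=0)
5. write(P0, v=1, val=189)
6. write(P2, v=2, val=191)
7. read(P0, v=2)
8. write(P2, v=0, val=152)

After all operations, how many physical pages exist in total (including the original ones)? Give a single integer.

Answer: 8

Derivation:
Op 1: fork(P0) -> P1. 4 ppages; refcounts: pp0:2 pp1:2 pp2:2 pp3:2
Op 2: write(P1, v0, 161). refcount(pp0)=2>1 -> COPY to pp4. 5 ppages; refcounts: pp0:1 pp1:2 pp2:2 pp3:2 pp4:1
Op 3: fork(P0) -> P2. 5 ppages; refcounts: pp0:2 pp1:3 pp2:3 pp3:3 pp4:1
Op 4: read(P1, v0) -> 161. No state change.
Op 5: write(P0, v1, 189). refcount(pp1)=3>1 -> COPY to pp5. 6 ppages; refcounts: pp0:2 pp1:2 pp2:3 pp3:3 pp4:1 pp5:1
Op 6: write(P2, v2, 191). refcount(pp2)=3>1 -> COPY to pp6. 7 ppages; refcounts: pp0:2 pp1:2 pp2:2 pp3:3 pp4:1 pp5:1 pp6:1
Op 7: read(P0, v2) -> 21. No state change.
Op 8: write(P2, v0, 152). refcount(pp0)=2>1 -> COPY to pp7. 8 ppages; refcounts: pp0:1 pp1:2 pp2:2 pp3:3 pp4:1 pp5:1 pp6:1 pp7:1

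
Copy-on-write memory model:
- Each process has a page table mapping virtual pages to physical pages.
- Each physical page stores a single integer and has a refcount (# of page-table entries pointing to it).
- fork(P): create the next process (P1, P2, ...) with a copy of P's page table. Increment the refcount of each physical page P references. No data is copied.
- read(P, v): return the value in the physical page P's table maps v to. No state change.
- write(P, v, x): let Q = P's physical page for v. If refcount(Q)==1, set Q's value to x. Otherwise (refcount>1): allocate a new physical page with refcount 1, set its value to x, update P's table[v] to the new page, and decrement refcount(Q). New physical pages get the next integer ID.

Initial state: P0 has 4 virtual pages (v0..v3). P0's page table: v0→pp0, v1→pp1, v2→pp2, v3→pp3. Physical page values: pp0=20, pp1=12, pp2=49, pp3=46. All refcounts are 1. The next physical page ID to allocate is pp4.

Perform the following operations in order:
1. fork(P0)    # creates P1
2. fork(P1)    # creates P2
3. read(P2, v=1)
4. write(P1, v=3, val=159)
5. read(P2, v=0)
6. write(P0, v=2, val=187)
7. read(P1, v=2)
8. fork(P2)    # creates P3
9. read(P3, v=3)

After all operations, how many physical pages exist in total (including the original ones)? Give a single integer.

Op 1: fork(P0) -> P1. 4 ppages; refcounts: pp0:2 pp1:2 pp2:2 pp3:2
Op 2: fork(P1) -> P2. 4 ppages; refcounts: pp0:3 pp1:3 pp2:3 pp3:3
Op 3: read(P2, v1) -> 12. No state change.
Op 4: write(P1, v3, 159). refcount(pp3)=3>1 -> COPY to pp4. 5 ppages; refcounts: pp0:3 pp1:3 pp2:3 pp3:2 pp4:1
Op 5: read(P2, v0) -> 20. No state change.
Op 6: write(P0, v2, 187). refcount(pp2)=3>1 -> COPY to pp5. 6 ppages; refcounts: pp0:3 pp1:3 pp2:2 pp3:2 pp4:1 pp5:1
Op 7: read(P1, v2) -> 49. No state change.
Op 8: fork(P2) -> P3. 6 ppages; refcounts: pp0:4 pp1:4 pp2:3 pp3:3 pp4:1 pp5:1
Op 9: read(P3, v3) -> 46. No state change.

Answer: 6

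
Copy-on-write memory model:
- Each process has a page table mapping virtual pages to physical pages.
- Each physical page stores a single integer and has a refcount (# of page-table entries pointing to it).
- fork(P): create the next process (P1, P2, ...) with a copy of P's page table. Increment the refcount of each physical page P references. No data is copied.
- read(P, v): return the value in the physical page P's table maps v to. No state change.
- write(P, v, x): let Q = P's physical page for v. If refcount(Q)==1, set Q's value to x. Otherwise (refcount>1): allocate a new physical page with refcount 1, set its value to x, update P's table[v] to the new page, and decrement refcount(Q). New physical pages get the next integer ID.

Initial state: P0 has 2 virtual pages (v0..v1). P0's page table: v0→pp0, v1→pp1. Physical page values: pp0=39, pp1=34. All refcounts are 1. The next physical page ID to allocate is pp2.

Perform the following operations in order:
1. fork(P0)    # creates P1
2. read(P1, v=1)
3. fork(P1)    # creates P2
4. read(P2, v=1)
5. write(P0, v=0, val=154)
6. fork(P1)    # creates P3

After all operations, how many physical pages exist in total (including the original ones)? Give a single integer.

Op 1: fork(P0) -> P1. 2 ppages; refcounts: pp0:2 pp1:2
Op 2: read(P1, v1) -> 34. No state change.
Op 3: fork(P1) -> P2. 2 ppages; refcounts: pp0:3 pp1:3
Op 4: read(P2, v1) -> 34. No state change.
Op 5: write(P0, v0, 154). refcount(pp0)=3>1 -> COPY to pp2. 3 ppages; refcounts: pp0:2 pp1:3 pp2:1
Op 6: fork(P1) -> P3. 3 ppages; refcounts: pp0:3 pp1:4 pp2:1

Answer: 3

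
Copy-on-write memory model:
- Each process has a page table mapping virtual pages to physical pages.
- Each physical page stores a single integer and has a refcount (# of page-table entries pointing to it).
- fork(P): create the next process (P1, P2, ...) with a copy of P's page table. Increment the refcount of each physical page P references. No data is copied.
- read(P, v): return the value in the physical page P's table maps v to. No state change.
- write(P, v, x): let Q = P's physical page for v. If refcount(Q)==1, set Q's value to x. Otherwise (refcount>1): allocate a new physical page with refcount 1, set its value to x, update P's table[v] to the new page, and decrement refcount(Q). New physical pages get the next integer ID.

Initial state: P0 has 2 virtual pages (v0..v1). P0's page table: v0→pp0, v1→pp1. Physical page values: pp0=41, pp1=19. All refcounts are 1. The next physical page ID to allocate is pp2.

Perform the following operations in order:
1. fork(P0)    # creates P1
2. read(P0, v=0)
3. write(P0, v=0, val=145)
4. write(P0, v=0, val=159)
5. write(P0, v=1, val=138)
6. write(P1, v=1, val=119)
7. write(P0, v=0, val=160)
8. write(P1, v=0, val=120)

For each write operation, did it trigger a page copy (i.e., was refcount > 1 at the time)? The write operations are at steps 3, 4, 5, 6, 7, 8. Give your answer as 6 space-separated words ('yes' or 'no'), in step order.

Op 1: fork(P0) -> P1. 2 ppages; refcounts: pp0:2 pp1:2
Op 2: read(P0, v0) -> 41. No state change.
Op 3: write(P0, v0, 145). refcount(pp0)=2>1 -> COPY to pp2. 3 ppages; refcounts: pp0:1 pp1:2 pp2:1
Op 4: write(P0, v0, 159). refcount(pp2)=1 -> write in place. 3 ppages; refcounts: pp0:1 pp1:2 pp2:1
Op 5: write(P0, v1, 138). refcount(pp1)=2>1 -> COPY to pp3. 4 ppages; refcounts: pp0:1 pp1:1 pp2:1 pp3:1
Op 6: write(P1, v1, 119). refcount(pp1)=1 -> write in place. 4 ppages; refcounts: pp0:1 pp1:1 pp2:1 pp3:1
Op 7: write(P0, v0, 160). refcount(pp2)=1 -> write in place. 4 ppages; refcounts: pp0:1 pp1:1 pp2:1 pp3:1
Op 8: write(P1, v0, 120). refcount(pp0)=1 -> write in place. 4 ppages; refcounts: pp0:1 pp1:1 pp2:1 pp3:1

yes no yes no no no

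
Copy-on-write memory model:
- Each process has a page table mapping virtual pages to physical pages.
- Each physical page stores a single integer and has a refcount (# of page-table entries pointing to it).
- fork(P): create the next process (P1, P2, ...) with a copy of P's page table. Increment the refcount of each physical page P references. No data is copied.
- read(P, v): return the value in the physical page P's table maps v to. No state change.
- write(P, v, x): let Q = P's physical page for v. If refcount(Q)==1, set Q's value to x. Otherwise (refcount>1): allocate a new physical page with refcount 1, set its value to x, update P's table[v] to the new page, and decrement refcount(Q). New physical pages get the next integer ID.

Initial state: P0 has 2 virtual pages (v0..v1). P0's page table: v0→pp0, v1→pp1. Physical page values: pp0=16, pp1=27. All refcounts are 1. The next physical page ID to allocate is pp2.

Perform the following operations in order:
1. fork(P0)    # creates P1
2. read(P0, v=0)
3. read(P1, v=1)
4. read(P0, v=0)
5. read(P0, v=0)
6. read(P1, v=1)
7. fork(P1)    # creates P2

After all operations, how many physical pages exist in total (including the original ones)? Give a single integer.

Op 1: fork(P0) -> P1. 2 ppages; refcounts: pp0:2 pp1:2
Op 2: read(P0, v0) -> 16. No state change.
Op 3: read(P1, v1) -> 27. No state change.
Op 4: read(P0, v0) -> 16. No state change.
Op 5: read(P0, v0) -> 16. No state change.
Op 6: read(P1, v1) -> 27. No state change.
Op 7: fork(P1) -> P2. 2 ppages; refcounts: pp0:3 pp1:3

Answer: 2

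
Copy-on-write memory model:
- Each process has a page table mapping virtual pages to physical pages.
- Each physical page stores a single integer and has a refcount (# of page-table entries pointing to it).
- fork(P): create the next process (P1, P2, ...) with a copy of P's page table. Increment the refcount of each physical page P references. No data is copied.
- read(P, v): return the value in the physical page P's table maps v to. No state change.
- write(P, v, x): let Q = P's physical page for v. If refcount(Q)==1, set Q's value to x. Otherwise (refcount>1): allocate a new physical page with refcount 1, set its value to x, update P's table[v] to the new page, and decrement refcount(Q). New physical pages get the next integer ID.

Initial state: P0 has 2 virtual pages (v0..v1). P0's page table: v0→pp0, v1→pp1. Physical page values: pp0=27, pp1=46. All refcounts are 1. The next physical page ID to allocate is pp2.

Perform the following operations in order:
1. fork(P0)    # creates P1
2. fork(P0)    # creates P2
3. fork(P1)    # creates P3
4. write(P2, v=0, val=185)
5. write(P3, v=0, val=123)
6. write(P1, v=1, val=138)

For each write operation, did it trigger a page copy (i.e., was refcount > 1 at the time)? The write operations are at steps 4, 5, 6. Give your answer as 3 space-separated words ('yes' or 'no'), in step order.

Op 1: fork(P0) -> P1. 2 ppages; refcounts: pp0:2 pp1:2
Op 2: fork(P0) -> P2. 2 ppages; refcounts: pp0:3 pp1:3
Op 3: fork(P1) -> P3. 2 ppages; refcounts: pp0:4 pp1:4
Op 4: write(P2, v0, 185). refcount(pp0)=4>1 -> COPY to pp2. 3 ppages; refcounts: pp0:3 pp1:4 pp2:1
Op 5: write(P3, v0, 123). refcount(pp0)=3>1 -> COPY to pp3. 4 ppages; refcounts: pp0:2 pp1:4 pp2:1 pp3:1
Op 6: write(P1, v1, 138). refcount(pp1)=4>1 -> COPY to pp4. 5 ppages; refcounts: pp0:2 pp1:3 pp2:1 pp3:1 pp4:1

yes yes yes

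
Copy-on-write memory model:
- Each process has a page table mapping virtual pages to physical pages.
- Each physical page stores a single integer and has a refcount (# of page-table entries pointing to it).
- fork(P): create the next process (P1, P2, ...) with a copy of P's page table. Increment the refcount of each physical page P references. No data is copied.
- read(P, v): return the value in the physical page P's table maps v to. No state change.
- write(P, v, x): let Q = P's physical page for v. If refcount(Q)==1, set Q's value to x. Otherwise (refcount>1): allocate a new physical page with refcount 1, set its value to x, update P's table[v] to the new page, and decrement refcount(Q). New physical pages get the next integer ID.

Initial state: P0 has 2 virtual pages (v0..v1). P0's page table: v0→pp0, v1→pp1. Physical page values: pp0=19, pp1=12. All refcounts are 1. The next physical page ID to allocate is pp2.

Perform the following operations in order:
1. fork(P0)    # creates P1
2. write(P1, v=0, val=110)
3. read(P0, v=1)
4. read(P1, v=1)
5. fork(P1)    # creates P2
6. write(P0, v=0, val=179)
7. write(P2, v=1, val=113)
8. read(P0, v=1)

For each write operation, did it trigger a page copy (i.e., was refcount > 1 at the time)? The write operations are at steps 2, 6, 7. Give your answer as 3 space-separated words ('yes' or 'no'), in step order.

Op 1: fork(P0) -> P1. 2 ppages; refcounts: pp0:2 pp1:2
Op 2: write(P1, v0, 110). refcount(pp0)=2>1 -> COPY to pp2. 3 ppages; refcounts: pp0:1 pp1:2 pp2:1
Op 3: read(P0, v1) -> 12. No state change.
Op 4: read(P1, v1) -> 12. No state change.
Op 5: fork(P1) -> P2. 3 ppages; refcounts: pp0:1 pp1:3 pp2:2
Op 6: write(P0, v0, 179). refcount(pp0)=1 -> write in place. 3 ppages; refcounts: pp0:1 pp1:3 pp2:2
Op 7: write(P2, v1, 113). refcount(pp1)=3>1 -> COPY to pp3. 4 ppages; refcounts: pp0:1 pp1:2 pp2:2 pp3:1
Op 8: read(P0, v1) -> 12. No state change.

yes no yes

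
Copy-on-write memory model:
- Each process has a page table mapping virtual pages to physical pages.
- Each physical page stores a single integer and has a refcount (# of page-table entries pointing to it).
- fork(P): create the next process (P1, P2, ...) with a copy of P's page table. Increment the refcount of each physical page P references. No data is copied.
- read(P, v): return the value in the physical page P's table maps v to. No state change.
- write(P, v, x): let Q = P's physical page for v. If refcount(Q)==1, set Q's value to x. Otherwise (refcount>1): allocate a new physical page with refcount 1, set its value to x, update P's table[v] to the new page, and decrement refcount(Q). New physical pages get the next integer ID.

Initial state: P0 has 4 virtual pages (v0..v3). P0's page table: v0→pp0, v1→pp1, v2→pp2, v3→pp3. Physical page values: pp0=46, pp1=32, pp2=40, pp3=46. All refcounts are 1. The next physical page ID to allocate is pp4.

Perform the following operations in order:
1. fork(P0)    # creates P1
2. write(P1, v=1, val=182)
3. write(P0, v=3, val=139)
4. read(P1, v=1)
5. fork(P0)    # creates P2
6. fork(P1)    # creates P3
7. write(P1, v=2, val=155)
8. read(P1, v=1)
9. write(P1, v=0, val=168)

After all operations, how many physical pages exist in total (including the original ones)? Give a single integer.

Answer: 8

Derivation:
Op 1: fork(P0) -> P1. 4 ppages; refcounts: pp0:2 pp1:2 pp2:2 pp3:2
Op 2: write(P1, v1, 182). refcount(pp1)=2>1 -> COPY to pp4. 5 ppages; refcounts: pp0:2 pp1:1 pp2:2 pp3:2 pp4:1
Op 3: write(P0, v3, 139). refcount(pp3)=2>1 -> COPY to pp5. 6 ppages; refcounts: pp0:2 pp1:1 pp2:2 pp3:1 pp4:1 pp5:1
Op 4: read(P1, v1) -> 182. No state change.
Op 5: fork(P0) -> P2. 6 ppages; refcounts: pp0:3 pp1:2 pp2:3 pp3:1 pp4:1 pp5:2
Op 6: fork(P1) -> P3. 6 ppages; refcounts: pp0:4 pp1:2 pp2:4 pp3:2 pp4:2 pp5:2
Op 7: write(P1, v2, 155). refcount(pp2)=4>1 -> COPY to pp6. 7 ppages; refcounts: pp0:4 pp1:2 pp2:3 pp3:2 pp4:2 pp5:2 pp6:1
Op 8: read(P1, v1) -> 182. No state change.
Op 9: write(P1, v0, 168). refcount(pp0)=4>1 -> COPY to pp7. 8 ppages; refcounts: pp0:3 pp1:2 pp2:3 pp3:2 pp4:2 pp5:2 pp6:1 pp7:1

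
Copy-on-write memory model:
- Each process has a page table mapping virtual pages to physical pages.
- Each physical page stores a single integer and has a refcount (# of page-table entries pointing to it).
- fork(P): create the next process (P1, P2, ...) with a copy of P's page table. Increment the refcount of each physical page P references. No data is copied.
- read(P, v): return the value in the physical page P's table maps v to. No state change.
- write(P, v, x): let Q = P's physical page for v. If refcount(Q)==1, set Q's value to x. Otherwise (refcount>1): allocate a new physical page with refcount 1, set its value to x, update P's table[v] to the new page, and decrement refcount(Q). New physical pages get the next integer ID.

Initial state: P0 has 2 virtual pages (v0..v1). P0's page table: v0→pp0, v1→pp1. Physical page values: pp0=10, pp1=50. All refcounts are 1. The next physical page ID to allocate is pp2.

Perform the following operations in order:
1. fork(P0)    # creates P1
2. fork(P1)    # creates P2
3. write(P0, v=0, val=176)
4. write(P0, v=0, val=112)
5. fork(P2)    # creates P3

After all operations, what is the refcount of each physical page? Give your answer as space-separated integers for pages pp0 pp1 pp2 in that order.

Op 1: fork(P0) -> P1. 2 ppages; refcounts: pp0:2 pp1:2
Op 2: fork(P1) -> P2. 2 ppages; refcounts: pp0:3 pp1:3
Op 3: write(P0, v0, 176). refcount(pp0)=3>1 -> COPY to pp2. 3 ppages; refcounts: pp0:2 pp1:3 pp2:1
Op 4: write(P0, v0, 112). refcount(pp2)=1 -> write in place. 3 ppages; refcounts: pp0:2 pp1:3 pp2:1
Op 5: fork(P2) -> P3. 3 ppages; refcounts: pp0:3 pp1:4 pp2:1

Answer: 3 4 1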